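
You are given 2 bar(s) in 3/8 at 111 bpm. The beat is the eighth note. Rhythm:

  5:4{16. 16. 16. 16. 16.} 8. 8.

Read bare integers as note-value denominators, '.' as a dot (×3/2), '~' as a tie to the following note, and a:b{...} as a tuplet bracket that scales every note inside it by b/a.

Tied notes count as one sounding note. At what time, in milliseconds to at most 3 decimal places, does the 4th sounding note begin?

note 4 onset = 9/5b = 972.973ms

1. 0.0ms @ 0 + 324.324ms (3/5)
2. 324.324ms @ 3/5 + 324.324ms (3/5)
3. 648.649ms @ 6/5 + 324.324ms (3/5)
4. 972.973ms @ 9/5 + 324.324ms (3/5)
5. 1297.297ms @ 12/5 + 324.324ms (3/5)
6. 1621.622ms @ 3 + 810.811ms (3/2)
7. 2432.432ms @ 9/2 + 810.811ms (3/2)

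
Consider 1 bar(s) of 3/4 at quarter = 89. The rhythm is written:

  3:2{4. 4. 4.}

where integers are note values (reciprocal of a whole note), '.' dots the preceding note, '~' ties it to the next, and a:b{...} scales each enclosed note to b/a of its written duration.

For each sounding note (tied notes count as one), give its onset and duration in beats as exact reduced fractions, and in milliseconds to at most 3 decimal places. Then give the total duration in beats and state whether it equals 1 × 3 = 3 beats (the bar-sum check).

1) 0.0ms=0b +674.157ms=1b
2) 674.157ms=1b +674.157ms=1b
3) 1348.315ms=2b +674.157ms=1b
Σ=3b of 3 (89bpm 3/4) — PASS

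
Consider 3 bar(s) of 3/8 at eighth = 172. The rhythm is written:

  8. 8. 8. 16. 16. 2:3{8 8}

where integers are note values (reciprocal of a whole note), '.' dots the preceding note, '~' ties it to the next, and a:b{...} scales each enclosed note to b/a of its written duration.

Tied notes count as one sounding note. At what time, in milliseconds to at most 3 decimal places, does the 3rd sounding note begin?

1. 0.0ms @ 0 + 523.256ms (3/2)
2. 523.256ms @ 3/2 + 523.256ms (3/2)
3. 1046.512ms @ 3 + 523.256ms (3/2)
4. 1569.767ms @ 9/2 + 261.628ms (3/4)
5. 1831.395ms @ 21/4 + 261.628ms (3/4)
6. 2093.023ms @ 6 + 523.256ms (3/2)
7. 2616.279ms @ 15/2 + 523.256ms (3/2)

note 3 onset = 3b = 1046.512ms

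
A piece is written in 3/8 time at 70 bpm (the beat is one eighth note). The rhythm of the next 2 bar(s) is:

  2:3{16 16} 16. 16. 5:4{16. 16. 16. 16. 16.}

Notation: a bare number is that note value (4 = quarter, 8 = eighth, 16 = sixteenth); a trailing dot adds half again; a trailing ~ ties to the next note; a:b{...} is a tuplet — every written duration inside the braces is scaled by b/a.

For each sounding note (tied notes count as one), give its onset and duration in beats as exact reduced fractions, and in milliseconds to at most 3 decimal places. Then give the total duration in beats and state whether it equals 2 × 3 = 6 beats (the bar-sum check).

1) 0.0ms=0b +642.857ms=3/4b
2) 642.857ms=3/4b +642.857ms=3/4b
3) 1285.714ms=3/2b +642.857ms=3/4b
4) 1928.571ms=9/4b +642.857ms=3/4b
5) 2571.429ms=3b +514.286ms=3/5b
6) 3085.714ms=18/5b +514.286ms=3/5b
7) 3600.0ms=21/5b +514.286ms=3/5b
8) 4114.286ms=24/5b +514.286ms=3/5b
9) 4628.571ms=27/5b +514.286ms=3/5b
Σ=6b of 6 (70bpm 3/8) — PASS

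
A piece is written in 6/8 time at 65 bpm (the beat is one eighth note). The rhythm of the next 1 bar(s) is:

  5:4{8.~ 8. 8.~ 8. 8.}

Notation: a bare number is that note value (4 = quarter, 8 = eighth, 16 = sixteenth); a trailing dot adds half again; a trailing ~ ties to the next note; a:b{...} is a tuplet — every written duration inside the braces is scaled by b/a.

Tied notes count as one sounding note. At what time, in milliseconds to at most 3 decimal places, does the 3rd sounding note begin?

1. 0.0ms @ 0 + 2215.385ms (12/5)
2. 2215.385ms @ 12/5 + 2215.385ms (12/5)
3. 4430.769ms @ 24/5 + 1107.692ms (6/5)

note 3 onset = 24/5b = 4430.769ms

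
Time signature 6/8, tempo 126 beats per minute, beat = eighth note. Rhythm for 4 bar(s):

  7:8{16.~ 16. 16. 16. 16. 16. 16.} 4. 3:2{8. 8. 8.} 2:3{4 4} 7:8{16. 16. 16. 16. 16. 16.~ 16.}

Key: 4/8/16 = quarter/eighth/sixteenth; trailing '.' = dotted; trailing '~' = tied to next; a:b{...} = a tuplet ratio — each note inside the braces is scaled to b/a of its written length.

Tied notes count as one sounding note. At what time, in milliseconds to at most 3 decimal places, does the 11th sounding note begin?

note 11 onset = 12b = 5714.286ms

1. 0.0ms @ 0 + 816.327ms (12/7)
2. 816.327ms @ 12/7 + 408.163ms (6/7)
3. 1224.49ms @ 18/7 + 408.163ms (6/7)
4. 1632.653ms @ 24/7 + 408.163ms (6/7)
5. 2040.816ms @ 30/7 + 408.163ms (6/7)
6. 2448.98ms @ 36/7 + 408.163ms (6/7)
7. 2857.143ms @ 6 + 1428.571ms (3)
8. 4285.714ms @ 9 + 476.19ms (1)
9. 4761.905ms @ 10 + 476.19ms (1)
10. 5238.095ms @ 11 + 476.19ms (1)
11. 5714.286ms @ 12 + 1428.571ms (3)
12. 7142.857ms @ 15 + 1428.571ms (3)
13. 8571.429ms @ 18 + 408.163ms (6/7)
14. 8979.592ms @ 132/7 + 408.163ms (6/7)
15. 9387.755ms @ 138/7 + 408.163ms (6/7)
16. 9795.918ms @ 144/7 + 408.163ms (6/7)
17. 10204.082ms @ 150/7 + 408.163ms (6/7)
18. 10612.245ms @ 156/7 + 816.327ms (12/7)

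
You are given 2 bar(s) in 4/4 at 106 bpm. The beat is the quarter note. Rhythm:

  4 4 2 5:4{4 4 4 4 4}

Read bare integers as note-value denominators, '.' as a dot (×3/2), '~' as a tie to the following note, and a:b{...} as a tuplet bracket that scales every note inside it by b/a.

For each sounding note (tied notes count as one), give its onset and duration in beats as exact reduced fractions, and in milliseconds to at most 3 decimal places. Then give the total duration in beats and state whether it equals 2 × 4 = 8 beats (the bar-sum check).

1) 0.0ms=0b +566.038ms=1b
2) 566.038ms=1b +566.038ms=1b
3) 1132.075ms=2b +1132.075ms=2b
4) 2264.151ms=4b +452.83ms=4/5b
5) 2716.981ms=24/5b +452.83ms=4/5b
6) 3169.811ms=28/5b +452.83ms=4/5b
7) 3622.642ms=32/5b +452.83ms=4/5b
8) 4075.472ms=36/5b +452.83ms=4/5b
Σ=8b of 8 (106bpm 4/4) — PASS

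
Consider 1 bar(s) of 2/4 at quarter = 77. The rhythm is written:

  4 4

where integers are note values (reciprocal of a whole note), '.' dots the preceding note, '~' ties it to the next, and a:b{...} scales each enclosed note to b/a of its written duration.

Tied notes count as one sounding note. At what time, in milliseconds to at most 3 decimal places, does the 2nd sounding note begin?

1. 0.0ms @ 0 + 779.221ms (1)
2. 779.221ms @ 1 + 779.221ms (1)

note 2 onset = 1b = 779.221ms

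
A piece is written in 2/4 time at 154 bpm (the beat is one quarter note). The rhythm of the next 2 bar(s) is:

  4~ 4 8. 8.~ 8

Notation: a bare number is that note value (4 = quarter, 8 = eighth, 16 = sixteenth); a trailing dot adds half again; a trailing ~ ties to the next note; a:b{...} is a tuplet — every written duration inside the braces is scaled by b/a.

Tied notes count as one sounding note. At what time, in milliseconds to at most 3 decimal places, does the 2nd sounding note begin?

1. 0.0ms @ 0 + 779.221ms (2)
2. 779.221ms @ 2 + 292.208ms (3/4)
3. 1071.429ms @ 11/4 + 487.013ms (5/4)

note 2 onset = 2b = 779.221ms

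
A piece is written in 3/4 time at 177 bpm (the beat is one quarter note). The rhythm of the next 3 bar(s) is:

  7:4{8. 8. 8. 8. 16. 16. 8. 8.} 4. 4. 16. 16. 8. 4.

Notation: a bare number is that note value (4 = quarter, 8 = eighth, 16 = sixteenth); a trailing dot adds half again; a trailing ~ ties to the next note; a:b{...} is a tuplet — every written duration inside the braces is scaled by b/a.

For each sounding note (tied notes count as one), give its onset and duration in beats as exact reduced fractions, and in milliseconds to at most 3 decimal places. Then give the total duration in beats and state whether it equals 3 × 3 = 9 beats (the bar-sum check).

1) 0.0ms=0b +145.278ms=3/7b
2) 145.278ms=3/7b +145.278ms=3/7b
3) 290.557ms=6/7b +145.278ms=3/7b
4) 435.835ms=9/7b +145.278ms=3/7b
5) 581.114ms=12/7b +72.639ms=3/14b
6) 653.753ms=27/14b +72.639ms=3/14b
7) 726.392ms=15/7b +145.278ms=3/7b
8) 871.671ms=18/7b +145.278ms=3/7b
9) 1016.949ms=3b +508.475ms=3/2b
10) 1525.424ms=9/2b +508.475ms=3/2b
11) 2033.898ms=6b +127.119ms=3/8b
12) 2161.017ms=51/8b +127.119ms=3/8b
13) 2288.136ms=27/4b +254.237ms=3/4b
14) 2542.373ms=15/2b +508.475ms=3/2b
Σ=9b of 9 (177bpm 3/4) — PASS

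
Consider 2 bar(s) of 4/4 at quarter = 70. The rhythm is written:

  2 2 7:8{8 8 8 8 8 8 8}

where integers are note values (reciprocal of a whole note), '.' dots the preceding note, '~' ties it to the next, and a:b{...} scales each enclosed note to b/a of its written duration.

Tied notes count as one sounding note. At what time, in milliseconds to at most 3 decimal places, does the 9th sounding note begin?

note 9 onset = 52/7b = 6367.347ms

1. 0.0ms @ 0 + 1714.286ms (2)
2. 1714.286ms @ 2 + 1714.286ms (2)
3. 3428.571ms @ 4 + 489.796ms (4/7)
4. 3918.367ms @ 32/7 + 489.796ms (4/7)
5. 4408.163ms @ 36/7 + 489.796ms (4/7)
6. 4897.959ms @ 40/7 + 489.796ms (4/7)
7. 5387.755ms @ 44/7 + 489.796ms (4/7)
8. 5877.551ms @ 48/7 + 489.796ms (4/7)
9. 6367.347ms @ 52/7 + 489.796ms (4/7)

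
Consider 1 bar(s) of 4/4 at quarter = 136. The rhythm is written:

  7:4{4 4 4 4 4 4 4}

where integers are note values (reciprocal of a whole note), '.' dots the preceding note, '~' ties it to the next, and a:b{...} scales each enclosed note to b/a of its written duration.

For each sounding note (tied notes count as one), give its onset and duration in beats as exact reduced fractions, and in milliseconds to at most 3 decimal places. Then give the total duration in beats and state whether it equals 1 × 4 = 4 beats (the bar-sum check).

1) 0.0ms=0b +252.101ms=4/7b
2) 252.101ms=4/7b +252.101ms=4/7b
3) 504.202ms=8/7b +252.101ms=4/7b
4) 756.303ms=12/7b +252.101ms=4/7b
5) 1008.403ms=16/7b +252.101ms=4/7b
6) 1260.504ms=20/7b +252.101ms=4/7b
7) 1512.605ms=24/7b +252.101ms=4/7b
Σ=4b of 4 (136bpm 4/4) — PASS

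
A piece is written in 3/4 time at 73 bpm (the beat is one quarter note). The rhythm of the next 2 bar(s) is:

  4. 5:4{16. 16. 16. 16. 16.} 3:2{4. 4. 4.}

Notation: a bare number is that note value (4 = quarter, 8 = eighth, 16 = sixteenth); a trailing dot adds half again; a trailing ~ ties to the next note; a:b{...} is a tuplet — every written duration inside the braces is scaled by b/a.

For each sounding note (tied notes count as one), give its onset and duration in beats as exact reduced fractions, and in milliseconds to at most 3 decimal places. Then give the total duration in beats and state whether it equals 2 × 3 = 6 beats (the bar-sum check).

1) 0.0ms=0b +1232.877ms=3/2b
2) 1232.877ms=3/2b +246.575ms=3/10b
3) 1479.452ms=9/5b +246.575ms=3/10b
4) 1726.027ms=21/10b +246.575ms=3/10b
5) 1972.603ms=12/5b +246.575ms=3/10b
6) 2219.178ms=27/10b +246.575ms=3/10b
7) 2465.753ms=3b +821.918ms=1b
8) 3287.671ms=4b +821.918ms=1b
9) 4109.589ms=5b +821.918ms=1b
Σ=6b of 6 (73bpm 3/4) — PASS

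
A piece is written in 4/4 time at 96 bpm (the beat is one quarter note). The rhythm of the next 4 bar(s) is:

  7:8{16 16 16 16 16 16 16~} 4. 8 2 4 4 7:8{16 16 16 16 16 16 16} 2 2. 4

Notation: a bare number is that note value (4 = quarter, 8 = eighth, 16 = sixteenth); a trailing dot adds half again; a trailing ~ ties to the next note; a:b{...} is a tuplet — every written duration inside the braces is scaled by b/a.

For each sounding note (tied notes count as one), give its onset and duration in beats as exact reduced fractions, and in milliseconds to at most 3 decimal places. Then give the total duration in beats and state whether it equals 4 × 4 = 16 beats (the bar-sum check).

1) 0.0ms=0b +178.571ms=2/7b
2) 178.571ms=2/7b +178.571ms=2/7b
3) 357.143ms=4/7b +178.571ms=2/7b
4) 535.714ms=6/7b +178.571ms=2/7b
5) 714.286ms=8/7b +178.571ms=2/7b
6) 892.857ms=10/7b +178.571ms=2/7b
7) 1071.429ms=12/7b +1116.071ms=25/14b
8) 2187.5ms=7/2b +312.5ms=1/2b
9) 2500.0ms=4b +1250.0ms=2b
10) 3750.0ms=6b +625.0ms=1b
11) 4375.0ms=7b +625.0ms=1b
12) 5000.0ms=8b +178.571ms=2/7b
13) 5178.571ms=58/7b +178.571ms=2/7b
14) 5357.143ms=60/7b +178.571ms=2/7b
15) 5535.714ms=62/7b +178.571ms=2/7b
16) 5714.286ms=64/7b +178.571ms=2/7b
17) 5892.857ms=66/7b +178.571ms=2/7b
18) 6071.429ms=68/7b +178.571ms=2/7b
19) 6250.0ms=10b +1250.0ms=2b
20) 7500.0ms=12b +1875.0ms=3b
21) 9375.0ms=15b +625.0ms=1b
Σ=16b of 16 (96bpm 4/4) — PASS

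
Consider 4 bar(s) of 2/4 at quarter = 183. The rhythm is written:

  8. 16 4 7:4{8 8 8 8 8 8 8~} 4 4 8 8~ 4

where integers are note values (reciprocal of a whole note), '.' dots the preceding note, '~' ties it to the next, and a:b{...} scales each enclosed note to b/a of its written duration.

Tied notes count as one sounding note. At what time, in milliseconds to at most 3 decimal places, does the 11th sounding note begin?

note 11 onset = 5b = 1639.344ms

1. 0.0ms @ 0 + 245.902ms (3/4)
2. 245.902ms @ 3/4 + 81.967ms (1/4)
3. 327.869ms @ 1 + 327.869ms (1)
4. 655.738ms @ 2 + 93.677ms (2/7)
5. 749.415ms @ 16/7 + 93.677ms (2/7)
6. 843.091ms @ 18/7 + 93.677ms (2/7)
7. 936.768ms @ 20/7 + 93.677ms (2/7)
8. 1030.445ms @ 22/7 + 93.677ms (2/7)
9. 1124.122ms @ 24/7 + 93.677ms (2/7)
10. 1217.799ms @ 26/7 + 421.546ms (9/7)
11. 1639.344ms @ 5 + 327.869ms (1)
12. 1967.213ms @ 6 + 163.934ms (1/2)
13. 2131.148ms @ 13/2 + 491.803ms (3/2)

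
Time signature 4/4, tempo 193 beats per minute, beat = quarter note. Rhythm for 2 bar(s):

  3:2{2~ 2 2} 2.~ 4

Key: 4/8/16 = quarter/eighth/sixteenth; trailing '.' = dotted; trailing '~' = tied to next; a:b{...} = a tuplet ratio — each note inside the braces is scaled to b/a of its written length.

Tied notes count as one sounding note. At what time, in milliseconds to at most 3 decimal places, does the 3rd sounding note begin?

note 3 onset = 4b = 1243.523ms

1. 0.0ms @ 0 + 829.016ms (8/3)
2. 829.016ms @ 8/3 + 414.508ms (4/3)
3. 1243.523ms @ 4 + 1243.523ms (4)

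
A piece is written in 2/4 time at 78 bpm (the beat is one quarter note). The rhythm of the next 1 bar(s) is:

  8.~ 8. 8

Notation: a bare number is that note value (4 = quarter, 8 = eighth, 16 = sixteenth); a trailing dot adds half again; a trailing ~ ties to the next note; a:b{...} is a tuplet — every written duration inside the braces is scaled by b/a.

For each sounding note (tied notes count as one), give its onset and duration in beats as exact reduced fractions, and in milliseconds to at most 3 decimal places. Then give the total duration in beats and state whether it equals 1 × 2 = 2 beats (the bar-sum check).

1) 0.0ms=0b +1153.846ms=3/2b
2) 1153.846ms=3/2b +384.615ms=1/2b
Σ=2b of 2 (78bpm 2/4) — PASS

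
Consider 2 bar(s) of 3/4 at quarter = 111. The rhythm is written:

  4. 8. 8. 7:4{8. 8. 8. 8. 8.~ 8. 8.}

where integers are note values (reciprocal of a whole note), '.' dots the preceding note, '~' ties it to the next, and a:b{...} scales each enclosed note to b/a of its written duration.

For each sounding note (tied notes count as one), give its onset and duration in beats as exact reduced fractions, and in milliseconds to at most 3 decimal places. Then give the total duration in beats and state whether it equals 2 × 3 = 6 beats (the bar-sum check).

1) 0.0ms=0b +810.811ms=3/2b
2) 810.811ms=3/2b +405.405ms=3/4b
3) 1216.216ms=9/4b +405.405ms=3/4b
4) 1621.622ms=3b +231.66ms=3/7b
5) 1853.282ms=24/7b +231.66ms=3/7b
6) 2084.942ms=27/7b +231.66ms=3/7b
7) 2316.602ms=30/7b +231.66ms=3/7b
8) 2548.263ms=33/7b +463.32ms=6/7b
9) 3011.583ms=39/7b +231.66ms=3/7b
Σ=6b of 6 (111bpm 3/4) — PASS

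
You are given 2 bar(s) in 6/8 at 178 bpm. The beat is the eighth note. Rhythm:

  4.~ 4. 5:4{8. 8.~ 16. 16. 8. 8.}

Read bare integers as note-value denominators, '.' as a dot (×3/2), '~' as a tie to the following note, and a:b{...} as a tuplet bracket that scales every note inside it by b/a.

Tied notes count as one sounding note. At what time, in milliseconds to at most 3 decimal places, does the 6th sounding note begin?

1. 0.0ms @ 0 + 2022.472ms (6)
2. 2022.472ms @ 6 + 404.494ms (6/5)
3. 2426.966ms @ 36/5 + 606.742ms (9/5)
4. 3033.708ms @ 9 + 202.247ms (3/5)
5. 3235.955ms @ 48/5 + 404.494ms (6/5)
6. 3640.449ms @ 54/5 + 404.494ms (6/5)

note 6 onset = 54/5b = 3640.449ms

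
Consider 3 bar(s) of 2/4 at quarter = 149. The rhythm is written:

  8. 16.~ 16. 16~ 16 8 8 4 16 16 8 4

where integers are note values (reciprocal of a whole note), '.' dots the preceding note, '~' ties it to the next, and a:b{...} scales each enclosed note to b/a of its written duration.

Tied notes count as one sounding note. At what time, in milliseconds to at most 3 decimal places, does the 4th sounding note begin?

1. 0.0ms @ 0 + 302.013ms (3/4)
2. 302.013ms @ 3/4 + 302.013ms (3/4)
3. 604.027ms @ 3/2 + 201.342ms (1/2)
4. 805.369ms @ 2 + 201.342ms (1/2)
5. 1006.711ms @ 5/2 + 201.342ms (1/2)
6. 1208.054ms @ 3 + 402.685ms (1)
7. 1610.738ms @ 4 + 100.671ms (1/4)
8. 1711.409ms @ 17/4 + 100.671ms (1/4)
9. 1812.081ms @ 9/2 + 201.342ms (1/2)
10. 2013.423ms @ 5 + 402.685ms (1)

note 4 onset = 2b = 805.369ms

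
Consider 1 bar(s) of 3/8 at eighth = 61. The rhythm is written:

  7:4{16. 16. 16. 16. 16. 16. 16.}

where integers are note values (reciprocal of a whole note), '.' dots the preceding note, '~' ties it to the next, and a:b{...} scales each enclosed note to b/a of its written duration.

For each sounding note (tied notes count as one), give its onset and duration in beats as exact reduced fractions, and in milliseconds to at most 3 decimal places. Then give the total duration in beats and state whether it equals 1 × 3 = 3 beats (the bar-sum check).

1) 0.0ms=0b +421.546ms=3/7b
2) 421.546ms=3/7b +421.546ms=3/7b
3) 843.091ms=6/7b +421.546ms=3/7b
4) 1264.637ms=9/7b +421.546ms=3/7b
5) 1686.183ms=12/7b +421.546ms=3/7b
6) 2107.728ms=15/7b +421.546ms=3/7b
7) 2529.274ms=18/7b +421.546ms=3/7b
Σ=3b of 3 (61bpm 3/8) — PASS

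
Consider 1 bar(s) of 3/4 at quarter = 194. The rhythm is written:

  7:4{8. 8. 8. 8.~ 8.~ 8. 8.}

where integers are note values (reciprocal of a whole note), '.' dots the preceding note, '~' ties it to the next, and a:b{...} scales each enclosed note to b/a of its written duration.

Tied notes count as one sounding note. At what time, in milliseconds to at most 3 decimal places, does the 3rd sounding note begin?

note 3 onset = 6/7b = 265.096ms

1. 0.0ms @ 0 + 132.548ms (3/7)
2. 132.548ms @ 3/7 + 132.548ms (3/7)
3. 265.096ms @ 6/7 + 132.548ms (3/7)
4. 397.644ms @ 9/7 + 397.644ms (9/7)
5. 795.287ms @ 18/7 + 132.548ms (3/7)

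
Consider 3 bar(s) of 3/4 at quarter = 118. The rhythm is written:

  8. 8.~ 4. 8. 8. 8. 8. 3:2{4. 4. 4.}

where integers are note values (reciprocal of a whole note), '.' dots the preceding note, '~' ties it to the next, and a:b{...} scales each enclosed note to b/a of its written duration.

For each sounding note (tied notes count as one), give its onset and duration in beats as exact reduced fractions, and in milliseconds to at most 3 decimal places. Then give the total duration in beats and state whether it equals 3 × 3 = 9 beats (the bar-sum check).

1) 0.0ms=0b +381.356ms=3/4b
2) 381.356ms=3/4b +1144.068ms=9/4b
3) 1525.424ms=3b +381.356ms=3/4b
4) 1906.78ms=15/4b +381.356ms=3/4b
5) 2288.136ms=9/2b +381.356ms=3/4b
6) 2669.492ms=21/4b +381.356ms=3/4b
7) 3050.847ms=6b +508.475ms=1b
8) 3559.322ms=7b +508.475ms=1b
9) 4067.797ms=8b +508.475ms=1b
Σ=9b of 9 (118bpm 3/4) — PASS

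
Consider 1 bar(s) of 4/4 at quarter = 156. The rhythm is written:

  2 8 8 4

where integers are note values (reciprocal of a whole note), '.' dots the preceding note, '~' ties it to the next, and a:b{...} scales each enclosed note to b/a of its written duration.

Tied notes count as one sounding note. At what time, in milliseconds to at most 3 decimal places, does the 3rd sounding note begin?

1. 0.0ms @ 0 + 769.231ms (2)
2. 769.231ms @ 2 + 192.308ms (1/2)
3. 961.538ms @ 5/2 + 192.308ms (1/2)
4. 1153.846ms @ 3 + 384.615ms (1)

note 3 onset = 5/2b = 961.538ms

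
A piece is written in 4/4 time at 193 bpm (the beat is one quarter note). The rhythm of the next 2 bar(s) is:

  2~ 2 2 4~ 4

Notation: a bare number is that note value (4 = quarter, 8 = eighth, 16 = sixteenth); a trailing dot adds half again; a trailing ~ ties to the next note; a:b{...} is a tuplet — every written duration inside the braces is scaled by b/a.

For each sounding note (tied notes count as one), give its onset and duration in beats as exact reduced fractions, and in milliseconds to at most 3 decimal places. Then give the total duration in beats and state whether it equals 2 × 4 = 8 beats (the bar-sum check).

1) 0.0ms=0b +1243.523ms=4b
2) 1243.523ms=4b +621.762ms=2b
3) 1865.285ms=6b +621.762ms=2b
Σ=8b of 8 (193bpm 4/4) — PASS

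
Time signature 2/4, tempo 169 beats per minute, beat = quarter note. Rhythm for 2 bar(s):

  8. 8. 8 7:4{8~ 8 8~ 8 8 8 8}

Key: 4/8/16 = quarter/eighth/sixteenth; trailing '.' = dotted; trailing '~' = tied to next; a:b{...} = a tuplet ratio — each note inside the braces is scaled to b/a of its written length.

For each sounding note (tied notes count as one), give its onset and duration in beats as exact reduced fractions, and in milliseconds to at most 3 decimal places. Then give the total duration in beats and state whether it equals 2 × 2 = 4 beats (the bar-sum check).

1) 0.0ms=0b +266.272ms=3/4b
2) 266.272ms=3/4b +266.272ms=3/4b
3) 532.544ms=3/2b +177.515ms=1/2b
4) 710.059ms=2b +202.874ms=4/7b
5) 912.933ms=18/7b +202.874ms=4/7b
6) 1115.807ms=22/7b +101.437ms=2/7b
7) 1217.244ms=24/7b +101.437ms=2/7b
8) 1318.681ms=26/7b +101.437ms=2/7b
Σ=4b of 4 (169bpm 2/4) — PASS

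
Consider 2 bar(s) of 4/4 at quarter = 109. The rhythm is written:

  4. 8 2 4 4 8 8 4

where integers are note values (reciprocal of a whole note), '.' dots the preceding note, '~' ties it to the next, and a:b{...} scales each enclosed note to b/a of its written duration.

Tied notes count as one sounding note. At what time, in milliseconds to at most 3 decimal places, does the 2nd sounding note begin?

1. 0.0ms @ 0 + 825.688ms (3/2)
2. 825.688ms @ 3/2 + 275.229ms (1/2)
3. 1100.917ms @ 2 + 1100.917ms (2)
4. 2201.835ms @ 4 + 550.459ms (1)
5. 2752.294ms @ 5 + 550.459ms (1)
6. 3302.752ms @ 6 + 275.229ms (1/2)
7. 3577.982ms @ 13/2 + 275.229ms (1/2)
8. 3853.211ms @ 7 + 550.459ms (1)

note 2 onset = 3/2b = 825.688ms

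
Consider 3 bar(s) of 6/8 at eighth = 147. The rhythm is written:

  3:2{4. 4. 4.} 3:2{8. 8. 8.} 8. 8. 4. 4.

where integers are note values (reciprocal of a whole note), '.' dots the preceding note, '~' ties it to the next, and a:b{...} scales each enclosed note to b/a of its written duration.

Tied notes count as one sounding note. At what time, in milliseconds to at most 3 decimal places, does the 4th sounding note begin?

note 4 onset = 6b = 2448.98ms

1. 0.0ms @ 0 + 816.327ms (2)
2. 816.327ms @ 2 + 816.327ms (2)
3. 1632.653ms @ 4 + 816.327ms (2)
4. 2448.98ms @ 6 + 408.163ms (1)
5. 2857.143ms @ 7 + 408.163ms (1)
6. 3265.306ms @ 8 + 408.163ms (1)
7. 3673.469ms @ 9 + 612.245ms (3/2)
8. 4285.714ms @ 21/2 + 612.245ms (3/2)
9. 4897.959ms @ 12 + 1224.49ms (3)
10. 6122.449ms @ 15 + 1224.49ms (3)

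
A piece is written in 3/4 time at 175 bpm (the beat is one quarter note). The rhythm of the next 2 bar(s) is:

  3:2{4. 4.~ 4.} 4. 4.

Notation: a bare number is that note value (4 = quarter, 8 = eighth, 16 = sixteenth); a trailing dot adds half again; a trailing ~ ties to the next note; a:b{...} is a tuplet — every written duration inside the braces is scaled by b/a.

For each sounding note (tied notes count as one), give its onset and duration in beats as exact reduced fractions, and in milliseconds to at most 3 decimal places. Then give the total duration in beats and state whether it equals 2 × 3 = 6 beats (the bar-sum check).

1) 0.0ms=0b +342.857ms=1b
2) 342.857ms=1b +685.714ms=2b
3) 1028.571ms=3b +514.286ms=3/2b
4) 1542.857ms=9/2b +514.286ms=3/2b
Σ=6b of 6 (175bpm 3/4) — PASS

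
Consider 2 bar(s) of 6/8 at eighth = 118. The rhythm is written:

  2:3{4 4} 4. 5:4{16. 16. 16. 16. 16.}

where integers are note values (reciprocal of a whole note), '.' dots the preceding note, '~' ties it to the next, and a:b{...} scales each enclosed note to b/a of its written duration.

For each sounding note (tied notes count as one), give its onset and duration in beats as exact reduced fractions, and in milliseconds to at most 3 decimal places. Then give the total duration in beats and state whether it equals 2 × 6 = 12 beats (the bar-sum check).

1) 0.0ms=0b +1525.424ms=3b
2) 1525.424ms=3b +1525.424ms=3b
3) 3050.847ms=6b +1525.424ms=3b
4) 4576.271ms=9b +305.085ms=3/5b
5) 4881.356ms=48/5b +305.085ms=3/5b
6) 5186.441ms=51/5b +305.085ms=3/5b
7) 5491.525ms=54/5b +305.085ms=3/5b
8) 5796.61ms=57/5b +305.085ms=3/5b
Σ=12b of 12 (118bpm 6/8) — PASS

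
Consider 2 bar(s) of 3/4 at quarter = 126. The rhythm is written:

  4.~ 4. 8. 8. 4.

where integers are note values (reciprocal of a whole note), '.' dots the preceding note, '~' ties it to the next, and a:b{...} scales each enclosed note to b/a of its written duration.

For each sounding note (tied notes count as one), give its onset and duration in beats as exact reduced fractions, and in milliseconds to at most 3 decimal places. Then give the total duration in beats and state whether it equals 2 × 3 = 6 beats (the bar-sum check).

1) 0.0ms=0b +1428.571ms=3b
2) 1428.571ms=3b +357.143ms=3/4b
3) 1785.714ms=15/4b +357.143ms=3/4b
4) 2142.857ms=9/2b +714.286ms=3/2b
Σ=6b of 6 (126bpm 3/4) — PASS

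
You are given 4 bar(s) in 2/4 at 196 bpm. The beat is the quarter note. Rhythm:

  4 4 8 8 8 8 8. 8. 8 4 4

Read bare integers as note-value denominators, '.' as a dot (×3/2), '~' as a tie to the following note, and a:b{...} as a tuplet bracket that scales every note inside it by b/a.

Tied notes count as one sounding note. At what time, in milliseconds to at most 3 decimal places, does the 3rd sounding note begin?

1. 0.0ms @ 0 + 306.122ms (1)
2. 306.122ms @ 1 + 306.122ms (1)
3. 612.245ms @ 2 + 153.061ms (1/2)
4. 765.306ms @ 5/2 + 153.061ms (1/2)
5. 918.367ms @ 3 + 153.061ms (1/2)
6. 1071.429ms @ 7/2 + 153.061ms (1/2)
7. 1224.49ms @ 4 + 229.592ms (3/4)
8. 1454.082ms @ 19/4 + 229.592ms (3/4)
9. 1683.673ms @ 11/2 + 153.061ms (1/2)
10. 1836.735ms @ 6 + 306.122ms (1)
11. 2142.857ms @ 7 + 306.122ms (1)

note 3 onset = 2b = 612.245ms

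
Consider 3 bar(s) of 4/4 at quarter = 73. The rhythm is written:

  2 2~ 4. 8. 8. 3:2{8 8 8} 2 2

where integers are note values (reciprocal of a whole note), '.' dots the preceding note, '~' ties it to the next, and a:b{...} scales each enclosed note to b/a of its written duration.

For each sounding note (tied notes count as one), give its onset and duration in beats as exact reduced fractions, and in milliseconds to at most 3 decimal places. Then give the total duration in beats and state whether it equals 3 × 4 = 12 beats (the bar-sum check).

1) 0.0ms=0b +1643.836ms=2b
2) 1643.836ms=2b +2876.712ms=7/2b
3) 4520.548ms=11/2b +616.438ms=3/4b
4) 5136.986ms=25/4b +616.438ms=3/4b
5) 5753.425ms=7b +273.973ms=1/3b
6) 6027.397ms=22/3b +273.973ms=1/3b
7) 6301.37ms=23/3b +273.973ms=1/3b
8) 6575.342ms=8b +1643.836ms=2b
9) 8219.178ms=10b +1643.836ms=2b
Σ=12b of 12 (73bpm 4/4) — PASS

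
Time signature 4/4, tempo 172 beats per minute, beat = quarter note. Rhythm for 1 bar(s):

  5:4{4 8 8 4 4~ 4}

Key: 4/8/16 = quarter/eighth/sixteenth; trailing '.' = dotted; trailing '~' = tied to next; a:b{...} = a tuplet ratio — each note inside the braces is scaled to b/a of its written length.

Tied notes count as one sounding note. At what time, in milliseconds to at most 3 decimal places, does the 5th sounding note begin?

note 5 onset = 12/5b = 837.209ms

1. 0.0ms @ 0 + 279.07ms (4/5)
2. 279.07ms @ 4/5 + 139.535ms (2/5)
3. 418.605ms @ 6/5 + 139.535ms (2/5)
4. 558.14ms @ 8/5 + 279.07ms (4/5)
5. 837.209ms @ 12/5 + 558.14ms (8/5)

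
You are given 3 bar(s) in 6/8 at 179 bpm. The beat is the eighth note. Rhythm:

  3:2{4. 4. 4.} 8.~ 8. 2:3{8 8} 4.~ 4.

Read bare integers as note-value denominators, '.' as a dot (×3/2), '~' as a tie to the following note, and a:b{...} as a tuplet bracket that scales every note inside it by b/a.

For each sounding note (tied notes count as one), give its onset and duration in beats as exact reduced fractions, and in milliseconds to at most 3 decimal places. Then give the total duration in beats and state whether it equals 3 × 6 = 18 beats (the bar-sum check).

1) 0.0ms=0b +670.391ms=2b
2) 670.391ms=2b +670.391ms=2b
3) 1340.782ms=4b +670.391ms=2b
4) 2011.173ms=6b +1005.587ms=3b
5) 3016.76ms=9b +502.793ms=3/2b
6) 3519.553ms=21/2b +502.793ms=3/2b
7) 4022.346ms=12b +2011.173ms=6b
Σ=18b of 18 (179bpm 6/8) — PASS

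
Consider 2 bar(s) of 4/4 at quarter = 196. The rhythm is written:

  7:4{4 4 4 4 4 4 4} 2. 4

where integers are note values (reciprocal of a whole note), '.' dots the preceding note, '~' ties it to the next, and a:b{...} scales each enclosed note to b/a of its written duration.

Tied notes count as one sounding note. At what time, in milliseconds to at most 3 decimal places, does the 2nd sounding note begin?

1. 0.0ms @ 0 + 174.927ms (4/7)
2. 174.927ms @ 4/7 + 174.927ms (4/7)
3. 349.854ms @ 8/7 + 174.927ms (4/7)
4. 524.781ms @ 12/7 + 174.927ms (4/7)
5. 699.708ms @ 16/7 + 174.927ms (4/7)
6. 874.636ms @ 20/7 + 174.927ms (4/7)
7. 1049.563ms @ 24/7 + 174.927ms (4/7)
8. 1224.49ms @ 4 + 918.367ms (3)
9. 2142.857ms @ 7 + 306.122ms (1)

note 2 onset = 4/7b = 174.927ms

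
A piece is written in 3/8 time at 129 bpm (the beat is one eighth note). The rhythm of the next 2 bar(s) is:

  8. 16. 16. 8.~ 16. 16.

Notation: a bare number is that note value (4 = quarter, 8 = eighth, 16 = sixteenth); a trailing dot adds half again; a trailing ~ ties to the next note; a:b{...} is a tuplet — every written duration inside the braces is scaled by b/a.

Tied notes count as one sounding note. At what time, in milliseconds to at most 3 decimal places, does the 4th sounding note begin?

note 4 onset = 3b = 1395.349ms

1. 0.0ms @ 0 + 697.674ms (3/2)
2. 697.674ms @ 3/2 + 348.837ms (3/4)
3. 1046.512ms @ 9/4 + 348.837ms (3/4)
4. 1395.349ms @ 3 + 1046.512ms (9/4)
5. 2441.86ms @ 21/4 + 348.837ms (3/4)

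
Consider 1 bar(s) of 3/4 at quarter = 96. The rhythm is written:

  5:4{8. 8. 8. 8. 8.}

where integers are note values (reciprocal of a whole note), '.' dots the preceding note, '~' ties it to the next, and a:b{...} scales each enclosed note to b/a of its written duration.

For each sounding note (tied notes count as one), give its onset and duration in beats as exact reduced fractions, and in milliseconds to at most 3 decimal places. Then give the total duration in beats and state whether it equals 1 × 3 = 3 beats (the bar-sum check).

1) 0.0ms=0b +375.0ms=3/5b
2) 375.0ms=3/5b +375.0ms=3/5b
3) 750.0ms=6/5b +375.0ms=3/5b
4) 1125.0ms=9/5b +375.0ms=3/5b
5) 1500.0ms=12/5b +375.0ms=3/5b
Σ=3b of 3 (96bpm 3/4) — PASS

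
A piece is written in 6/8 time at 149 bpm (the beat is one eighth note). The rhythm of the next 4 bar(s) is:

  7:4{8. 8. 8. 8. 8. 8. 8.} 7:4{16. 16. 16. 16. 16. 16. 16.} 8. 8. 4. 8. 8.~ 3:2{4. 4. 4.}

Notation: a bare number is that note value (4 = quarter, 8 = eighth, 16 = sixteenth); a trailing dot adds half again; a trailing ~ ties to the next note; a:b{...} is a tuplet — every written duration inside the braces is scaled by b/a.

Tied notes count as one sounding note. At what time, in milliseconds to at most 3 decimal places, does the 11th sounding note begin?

1. 0.0ms @ 0 + 345.158ms (6/7)
2. 345.158ms @ 6/7 + 345.158ms (6/7)
3. 690.316ms @ 12/7 + 345.158ms (6/7)
4. 1035.475ms @ 18/7 + 345.158ms (6/7)
5. 1380.633ms @ 24/7 + 345.158ms (6/7)
6. 1725.791ms @ 30/7 + 345.158ms (6/7)
7. 2070.949ms @ 36/7 + 345.158ms (6/7)
8. 2416.107ms @ 6 + 172.579ms (3/7)
9. 2588.686ms @ 45/7 + 172.579ms (3/7)
10. 2761.266ms @ 48/7 + 172.579ms (3/7)
11. 2933.845ms @ 51/7 + 172.579ms (3/7)
12. 3106.424ms @ 54/7 + 172.579ms (3/7)
13. 3279.003ms @ 57/7 + 172.579ms (3/7)
14. 3451.582ms @ 60/7 + 172.579ms (3/7)
15. 3624.161ms @ 9 + 604.027ms (3/2)
16. 4228.188ms @ 21/2 + 604.027ms (3/2)
17. 4832.215ms @ 12 + 1208.054ms (3)
18. 6040.268ms @ 15 + 604.027ms (3/2)
19. 6644.295ms @ 33/2 + 1409.396ms (7/2)
20. 8053.691ms @ 20 + 805.369ms (2)
21. 8859.06ms @ 22 + 805.369ms (2)

note 11 onset = 51/7b = 2933.845ms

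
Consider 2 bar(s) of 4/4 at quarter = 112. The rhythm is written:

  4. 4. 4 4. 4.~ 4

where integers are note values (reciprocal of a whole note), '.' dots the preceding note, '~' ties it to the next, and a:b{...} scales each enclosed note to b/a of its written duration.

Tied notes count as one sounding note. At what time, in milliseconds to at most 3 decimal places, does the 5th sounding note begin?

1. 0.0ms @ 0 + 803.571ms (3/2)
2. 803.571ms @ 3/2 + 803.571ms (3/2)
3. 1607.143ms @ 3 + 535.714ms (1)
4. 2142.857ms @ 4 + 803.571ms (3/2)
5. 2946.429ms @ 11/2 + 1339.286ms (5/2)

note 5 onset = 11/2b = 2946.429ms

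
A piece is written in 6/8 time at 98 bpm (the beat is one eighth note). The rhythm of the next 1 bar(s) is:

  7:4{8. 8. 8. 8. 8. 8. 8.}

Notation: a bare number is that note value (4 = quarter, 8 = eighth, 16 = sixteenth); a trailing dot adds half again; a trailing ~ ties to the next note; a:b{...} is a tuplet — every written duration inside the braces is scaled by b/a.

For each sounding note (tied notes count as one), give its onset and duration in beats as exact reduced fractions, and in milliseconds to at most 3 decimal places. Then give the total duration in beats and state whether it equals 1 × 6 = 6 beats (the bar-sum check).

1) 0.0ms=0b +524.781ms=6/7b
2) 524.781ms=6/7b +524.781ms=6/7b
3) 1049.563ms=12/7b +524.781ms=6/7b
4) 1574.344ms=18/7b +524.781ms=6/7b
5) 2099.125ms=24/7b +524.781ms=6/7b
6) 2623.907ms=30/7b +524.781ms=6/7b
7) 3148.688ms=36/7b +524.781ms=6/7b
Σ=6b of 6 (98bpm 6/8) — PASS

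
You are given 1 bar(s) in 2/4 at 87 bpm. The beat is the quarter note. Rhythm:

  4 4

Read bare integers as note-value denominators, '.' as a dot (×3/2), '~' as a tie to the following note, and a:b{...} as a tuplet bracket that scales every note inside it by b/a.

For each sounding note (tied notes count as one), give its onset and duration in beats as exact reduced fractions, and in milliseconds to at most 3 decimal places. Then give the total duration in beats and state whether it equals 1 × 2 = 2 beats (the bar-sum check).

1) 0.0ms=0b +689.655ms=1b
2) 689.655ms=1b +689.655ms=1b
Σ=2b of 2 (87bpm 2/4) — PASS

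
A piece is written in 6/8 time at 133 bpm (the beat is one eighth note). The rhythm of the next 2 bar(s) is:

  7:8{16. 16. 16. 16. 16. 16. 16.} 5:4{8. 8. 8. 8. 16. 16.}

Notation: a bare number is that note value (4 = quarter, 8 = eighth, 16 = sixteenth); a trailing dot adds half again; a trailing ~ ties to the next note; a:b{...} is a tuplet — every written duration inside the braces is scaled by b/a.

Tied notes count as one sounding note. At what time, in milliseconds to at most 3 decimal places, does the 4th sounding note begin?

1. 0.0ms @ 0 + 386.681ms (6/7)
2. 386.681ms @ 6/7 + 386.681ms (6/7)
3. 773.362ms @ 12/7 + 386.681ms (6/7)
4. 1160.043ms @ 18/7 + 386.681ms (6/7)
5. 1546.724ms @ 24/7 + 386.681ms (6/7)
6. 1933.405ms @ 30/7 + 386.681ms (6/7)
7. 2320.086ms @ 36/7 + 386.681ms (6/7)
8. 2706.767ms @ 6 + 541.353ms (6/5)
9. 3248.12ms @ 36/5 + 541.353ms (6/5)
10. 3789.474ms @ 42/5 + 541.353ms (6/5)
11. 4330.827ms @ 48/5 + 541.353ms (6/5)
12. 4872.18ms @ 54/5 + 270.677ms (3/5)
13. 5142.857ms @ 57/5 + 270.677ms (3/5)

note 4 onset = 18/7b = 1160.043ms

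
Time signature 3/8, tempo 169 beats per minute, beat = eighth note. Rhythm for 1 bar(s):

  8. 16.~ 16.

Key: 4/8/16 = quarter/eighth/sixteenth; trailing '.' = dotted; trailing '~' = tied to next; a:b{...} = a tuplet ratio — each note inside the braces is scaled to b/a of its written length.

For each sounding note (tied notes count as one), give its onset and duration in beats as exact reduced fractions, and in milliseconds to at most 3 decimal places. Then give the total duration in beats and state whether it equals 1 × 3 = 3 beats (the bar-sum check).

1) 0.0ms=0b +532.544ms=3/2b
2) 532.544ms=3/2b +532.544ms=3/2b
Σ=3b of 3 (169bpm 3/8) — PASS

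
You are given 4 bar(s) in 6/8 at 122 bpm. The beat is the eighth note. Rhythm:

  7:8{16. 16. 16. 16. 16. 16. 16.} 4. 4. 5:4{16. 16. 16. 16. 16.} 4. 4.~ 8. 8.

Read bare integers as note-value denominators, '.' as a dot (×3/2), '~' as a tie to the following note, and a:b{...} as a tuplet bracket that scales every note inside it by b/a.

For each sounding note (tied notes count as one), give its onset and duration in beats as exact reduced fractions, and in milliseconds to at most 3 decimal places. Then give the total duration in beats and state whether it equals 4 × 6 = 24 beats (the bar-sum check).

1) 0.0ms=0b +421.546ms=6/7b
2) 421.546ms=6/7b +421.546ms=6/7b
3) 843.091ms=12/7b +421.546ms=6/7b
4) 1264.637ms=18/7b +421.546ms=6/7b
5) 1686.183ms=24/7b +421.546ms=6/7b
6) 2107.728ms=30/7b +421.546ms=6/7b
7) 2529.274ms=36/7b +421.546ms=6/7b
8) 2950.82ms=6b +1475.41ms=3b
9) 4426.23ms=9b +1475.41ms=3b
10) 5901.639ms=12b +295.082ms=3/5b
11) 6196.721ms=63/5b +295.082ms=3/5b
12) 6491.803ms=66/5b +295.082ms=3/5b
13) 6786.885ms=69/5b +295.082ms=3/5b
14) 7081.967ms=72/5b +295.082ms=3/5b
15) 7377.049ms=15b +1475.41ms=3b
16) 8852.459ms=18b +2213.115ms=9/2b
17) 11065.574ms=45/2b +737.705ms=3/2b
Σ=24b of 24 (122bpm 6/8) — PASS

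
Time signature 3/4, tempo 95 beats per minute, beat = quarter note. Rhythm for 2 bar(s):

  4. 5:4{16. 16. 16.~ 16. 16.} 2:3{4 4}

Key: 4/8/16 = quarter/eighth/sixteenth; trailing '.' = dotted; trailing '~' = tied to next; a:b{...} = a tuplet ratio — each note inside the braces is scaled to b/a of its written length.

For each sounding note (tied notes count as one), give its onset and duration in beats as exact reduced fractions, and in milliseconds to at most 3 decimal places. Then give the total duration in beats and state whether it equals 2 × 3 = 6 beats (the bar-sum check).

1) 0.0ms=0b +947.368ms=3/2b
2) 947.368ms=3/2b +189.474ms=3/10b
3) 1136.842ms=9/5b +189.474ms=3/10b
4) 1326.316ms=21/10b +378.947ms=3/5b
5) 1705.263ms=27/10b +189.474ms=3/10b
6) 1894.737ms=3b +947.368ms=3/2b
7) 2842.105ms=9/2b +947.368ms=3/2b
Σ=6b of 6 (95bpm 3/4) — PASS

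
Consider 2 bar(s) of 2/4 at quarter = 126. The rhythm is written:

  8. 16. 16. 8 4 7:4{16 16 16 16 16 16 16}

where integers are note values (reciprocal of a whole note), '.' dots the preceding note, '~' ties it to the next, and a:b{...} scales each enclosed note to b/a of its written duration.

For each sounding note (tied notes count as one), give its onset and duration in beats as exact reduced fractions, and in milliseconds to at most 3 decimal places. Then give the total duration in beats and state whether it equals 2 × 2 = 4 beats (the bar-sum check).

1) 0.0ms=0b +357.143ms=3/4b
2) 357.143ms=3/4b +178.571ms=3/8b
3) 535.714ms=9/8b +178.571ms=3/8b
4) 714.286ms=3/2b +238.095ms=1/2b
5) 952.381ms=2b +476.19ms=1b
6) 1428.571ms=3b +68.027ms=1/7b
7) 1496.599ms=22/7b +68.027ms=1/7b
8) 1564.626ms=23/7b +68.027ms=1/7b
9) 1632.653ms=24/7b +68.027ms=1/7b
10) 1700.68ms=25/7b +68.027ms=1/7b
11) 1768.707ms=26/7b +68.027ms=1/7b
12) 1836.735ms=27/7b +68.027ms=1/7b
Σ=4b of 4 (126bpm 2/4) — PASS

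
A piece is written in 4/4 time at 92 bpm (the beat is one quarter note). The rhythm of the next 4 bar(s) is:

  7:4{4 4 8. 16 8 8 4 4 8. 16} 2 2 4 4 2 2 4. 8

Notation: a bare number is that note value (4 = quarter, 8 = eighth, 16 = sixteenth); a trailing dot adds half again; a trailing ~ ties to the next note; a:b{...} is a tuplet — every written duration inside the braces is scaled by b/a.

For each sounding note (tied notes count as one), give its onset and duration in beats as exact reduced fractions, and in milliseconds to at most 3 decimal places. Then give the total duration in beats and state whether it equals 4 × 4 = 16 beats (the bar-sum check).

1) 0.0ms=0b +372.671ms=4/7b
2) 372.671ms=4/7b +372.671ms=4/7b
3) 745.342ms=8/7b +279.503ms=3/7b
4) 1024.845ms=11/7b +93.168ms=1/7b
5) 1118.012ms=12/7b +186.335ms=2/7b
6) 1304.348ms=2b +186.335ms=2/7b
7) 1490.683ms=16/7b +372.671ms=4/7b
8) 1863.354ms=20/7b +372.671ms=4/7b
9) 2236.025ms=24/7b +279.503ms=3/7b
10) 2515.528ms=27/7b +93.168ms=1/7b
11) 2608.696ms=4b +1304.348ms=2b
12) 3913.043ms=6b +1304.348ms=2b
13) 5217.391ms=8b +652.174ms=1b
14) 5869.565ms=9b +652.174ms=1b
15) 6521.739ms=10b +1304.348ms=2b
16) 7826.087ms=12b +1304.348ms=2b
17) 9130.435ms=14b +978.261ms=3/2b
18) 10108.696ms=31/2b +326.087ms=1/2b
Σ=16b of 16 (92bpm 4/4) — PASS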